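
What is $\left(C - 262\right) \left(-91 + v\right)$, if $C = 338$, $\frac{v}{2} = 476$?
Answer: $65436$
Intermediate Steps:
$v = 952$ ($v = 2 \cdot 476 = 952$)
$\left(C - 262\right) \left(-91 + v\right) = \left(338 - 262\right) \left(-91 + 952\right) = 76 \cdot 861 = 65436$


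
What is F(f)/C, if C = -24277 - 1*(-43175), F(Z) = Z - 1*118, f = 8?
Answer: -5/859 ≈ -0.0058207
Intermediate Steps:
F(Z) = -118 + Z (F(Z) = Z - 118 = -118 + Z)
C = 18898 (C = -24277 + 43175 = 18898)
F(f)/C = (-118 + 8)/18898 = -110*1/18898 = -5/859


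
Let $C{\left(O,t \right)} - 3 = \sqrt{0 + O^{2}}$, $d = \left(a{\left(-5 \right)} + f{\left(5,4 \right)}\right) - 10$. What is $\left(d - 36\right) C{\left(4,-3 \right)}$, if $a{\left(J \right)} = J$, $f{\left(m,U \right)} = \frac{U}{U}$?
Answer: $-350$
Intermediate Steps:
$f{\left(m,U \right)} = 1$
$d = -14$ ($d = \left(-5 + 1\right) - 10 = -4 - 10 = -14$)
$C{\left(O,t \right)} = 3 + \sqrt{O^{2}}$ ($C{\left(O,t \right)} = 3 + \sqrt{0 + O^{2}} = 3 + \sqrt{O^{2}}$)
$\left(d - 36\right) C{\left(4,-3 \right)} = \left(-14 - 36\right) \left(3 + \sqrt{4^{2}}\right) = - 50 \left(3 + \sqrt{16}\right) = - 50 \left(3 + 4\right) = \left(-50\right) 7 = -350$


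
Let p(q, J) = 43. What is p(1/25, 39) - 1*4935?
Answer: -4892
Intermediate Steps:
p(1/25, 39) - 1*4935 = 43 - 1*4935 = 43 - 4935 = -4892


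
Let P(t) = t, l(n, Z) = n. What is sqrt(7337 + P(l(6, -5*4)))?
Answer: sqrt(7343) ≈ 85.691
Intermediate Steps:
sqrt(7337 + P(l(6, -5*4))) = sqrt(7337 + 6) = sqrt(7343)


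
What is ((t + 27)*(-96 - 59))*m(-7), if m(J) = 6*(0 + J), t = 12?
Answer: 253890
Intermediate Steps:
m(J) = 6*J
((t + 27)*(-96 - 59))*m(-7) = ((12 + 27)*(-96 - 59))*(6*(-7)) = (39*(-155))*(-42) = -6045*(-42) = 253890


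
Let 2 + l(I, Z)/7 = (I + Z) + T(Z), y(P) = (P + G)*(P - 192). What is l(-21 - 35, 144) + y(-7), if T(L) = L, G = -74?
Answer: 17729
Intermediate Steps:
y(P) = (-192 + P)*(-74 + P) (y(P) = (P - 74)*(P - 192) = (-74 + P)*(-192 + P) = (-192 + P)*(-74 + P))
l(I, Z) = -14 + 7*I + 14*Z (l(I, Z) = -14 + 7*((I + Z) + Z) = -14 + 7*(I + 2*Z) = -14 + (7*I + 14*Z) = -14 + 7*I + 14*Z)
l(-21 - 35, 144) + y(-7) = (-14 + 7*(-21 - 35) + 14*144) + (14208 + (-7)² - 266*(-7)) = (-14 + 7*(-56) + 2016) + (14208 + 49 + 1862) = (-14 - 392 + 2016) + 16119 = 1610 + 16119 = 17729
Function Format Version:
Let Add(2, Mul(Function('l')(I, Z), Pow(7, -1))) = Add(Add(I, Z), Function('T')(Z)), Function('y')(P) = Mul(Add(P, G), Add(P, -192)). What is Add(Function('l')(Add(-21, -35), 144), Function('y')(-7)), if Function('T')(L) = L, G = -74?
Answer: 17729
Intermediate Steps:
Function('y')(P) = Mul(Add(-192, P), Add(-74, P)) (Function('y')(P) = Mul(Add(P, -74), Add(P, -192)) = Mul(Add(-74, P), Add(-192, P)) = Mul(Add(-192, P), Add(-74, P)))
Function('l')(I, Z) = Add(-14, Mul(7, I), Mul(14, Z)) (Function('l')(I, Z) = Add(-14, Mul(7, Add(Add(I, Z), Z))) = Add(-14, Mul(7, Add(I, Mul(2, Z)))) = Add(-14, Add(Mul(7, I), Mul(14, Z))) = Add(-14, Mul(7, I), Mul(14, Z)))
Add(Function('l')(Add(-21, -35), 144), Function('y')(-7)) = Add(Add(-14, Mul(7, Add(-21, -35)), Mul(14, 144)), Add(14208, Pow(-7, 2), Mul(-266, -7))) = Add(Add(-14, Mul(7, -56), 2016), Add(14208, 49, 1862)) = Add(Add(-14, -392, 2016), 16119) = Add(1610, 16119) = 17729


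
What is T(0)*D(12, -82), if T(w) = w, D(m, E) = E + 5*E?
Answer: 0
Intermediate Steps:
D(m, E) = 6*E
T(0)*D(12, -82) = 0*(6*(-82)) = 0*(-492) = 0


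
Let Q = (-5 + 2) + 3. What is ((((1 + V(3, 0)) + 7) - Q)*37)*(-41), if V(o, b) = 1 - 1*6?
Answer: -4551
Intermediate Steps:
V(o, b) = -5 (V(o, b) = 1 - 6 = -5)
Q = 0 (Q = -3 + 3 = 0)
((((1 + V(3, 0)) + 7) - Q)*37)*(-41) = ((((1 - 5) + 7) - 1*0)*37)*(-41) = (((-4 + 7) + 0)*37)*(-41) = ((3 + 0)*37)*(-41) = (3*37)*(-41) = 111*(-41) = -4551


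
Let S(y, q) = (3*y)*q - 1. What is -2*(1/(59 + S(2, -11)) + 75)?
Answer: -599/4 ≈ -149.75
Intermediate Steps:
S(y, q) = -1 + 3*q*y (S(y, q) = 3*q*y - 1 = -1 + 3*q*y)
-2*(1/(59 + S(2, -11)) + 75) = -2*(1/(59 + (-1 + 3*(-11)*2)) + 75) = -2*(1/(59 + (-1 - 66)) + 75) = -2*(1/(59 - 67) + 75) = -2*(1/(-8) + 75) = -2*(-⅛ + 75) = -2*599/8 = -599/4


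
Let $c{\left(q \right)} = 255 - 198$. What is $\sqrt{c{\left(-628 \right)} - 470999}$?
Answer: $i \sqrt{470942} \approx 686.25 i$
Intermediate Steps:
$c{\left(q \right)} = 57$
$\sqrt{c{\left(-628 \right)} - 470999} = \sqrt{57 - 470999} = \sqrt{-470942} = i \sqrt{470942}$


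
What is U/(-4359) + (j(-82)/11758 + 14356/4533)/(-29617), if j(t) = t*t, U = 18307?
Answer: -1605528320929307/382273862044669 ≈ -4.1999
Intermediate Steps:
j(t) = t**2
U/(-4359) + (j(-82)/11758 + 14356/4533)/(-29617) = 18307/(-4359) + ((-82)**2/11758 + 14356/4533)/(-29617) = 18307*(-1/4359) + (6724*(1/11758) + 14356*(1/4533))*(-1/29617) = -18307/4359 + (3362/5879 + 14356/4533)*(-1/29617) = -18307/4359 + (99638870/26649507)*(-1/29617) = -18307/4359 - 99638870/789278448819 = -1605528320929307/382273862044669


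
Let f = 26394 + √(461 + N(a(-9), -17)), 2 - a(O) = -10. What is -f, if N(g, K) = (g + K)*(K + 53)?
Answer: -26394 - √281 ≈ -26411.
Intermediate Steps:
a(O) = 12 (a(O) = 2 - 1*(-10) = 2 + 10 = 12)
N(g, K) = (53 + K)*(K + g) (N(g, K) = (K + g)*(53 + K) = (53 + K)*(K + g))
f = 26394 + √281 (f = 26394 + √(461 + ((-17)² + 53*(-17) + 53*12 - 17*12)) = 26394 + √(461 + (289 - 901 + 636 - 204)) = 26394 + √(461 - 180) = 26394 + √281 ≈ 26411.)
-f = -(26394 + √281) = -26394 - √281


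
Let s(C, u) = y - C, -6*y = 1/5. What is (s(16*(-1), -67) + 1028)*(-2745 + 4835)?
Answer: 6545671/3 ≈ 2.1819e+6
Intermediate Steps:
y = -1/30 (y = -1/6/5 = -1/6*1/5 = -1/30 ≈ -0.033333)
s(C, u) = -1/30 - C
(s(16*(-1), -67) + 1028)*(-2745 + 4835) = ((-1/30 - 16*(-1)) + 1028)*(-2745 + 4835) = ((-1/30 - 1*(-16)) + 1028)*2090 = ((-1/30 + 16) + 1028)*2090 = (479/30 + 1028)*2090 = (31319/30)*2090 = 6545671/3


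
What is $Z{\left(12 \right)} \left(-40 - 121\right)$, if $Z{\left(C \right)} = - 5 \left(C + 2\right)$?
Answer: $11270$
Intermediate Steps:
$Z{\left(C \right)} = -10 - 5 C$ ($Z{\left(C \right)} = - 5 \left(2 + C\right) = -10 - 5 C$)
$Z{\left(12 \right)} \left(-40 - 121\right) = \left(-10 - 60\right) \left(-40 - 121\right) = \left(-10 - 60\right) \left(-161\right) = \left(-70\right) \left(-161\right) = 11270$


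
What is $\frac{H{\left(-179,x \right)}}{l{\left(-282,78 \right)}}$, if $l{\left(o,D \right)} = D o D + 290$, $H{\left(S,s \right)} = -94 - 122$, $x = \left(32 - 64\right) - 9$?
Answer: $\frac{108}{857699} \approx 0.00012592$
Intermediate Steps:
$x = -41$ ($x = -32 - 9 = -41$)
$H{\left(S,s \right)} = -216$
$l{\left(o,D \right)} = 290 + o D^{2}$ ($l{\left(o,D \right)} = o D^{2} + 290 = 290 + o D^{2}$)
$\frac{H{\left(-179,x \right)}}{l{\left(-282,78 \right)}} = - \frac{216}{290 - 282 \cdot 78^{2}} = - \frac{216}{290 - 1715688} = - \frac{216}{-1715398} = \left(-216\right) \left(- \frac{1}{1715398}\right) = \frac{108}{857699}$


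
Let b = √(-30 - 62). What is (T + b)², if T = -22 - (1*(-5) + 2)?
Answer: 269 - 76*I*√23 ≈ 269.0 - 364.48*I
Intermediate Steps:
b = 2*I*√23 (b = √(-92) = 2*I*√23 ≈ 9.5917*I)
T = -19 (T = -22 - (-5 + 2) = -22 - 1*(-3) = -22 + 3 = -19)
(T + b)² = (-19 + 2*I*√23)²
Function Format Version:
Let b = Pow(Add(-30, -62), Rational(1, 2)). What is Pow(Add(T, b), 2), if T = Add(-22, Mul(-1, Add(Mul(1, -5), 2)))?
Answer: Add(269, Mul(-76, I, Pow(23, Rational(1, 2)))) ≈ Add(269.00, Mul(-364.48, I))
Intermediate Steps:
b = Mul(2, I, Pow(23, Rational(1, 2))) (b = Pow(-92, Rational(1, 2)) = Mul(2, I, Pow(23, Rational(1, 2))) ≈ Mul(9.5917, I))
T = -19 (T = Add(-22, Mul(-1, Add(-5, 2))) = Add(-22, Mul(-1, -3)) = Add(-22, 3) = -19)
Pow(Add(T, b), 2) = Pow(Add(-19, Mul(2, I, Pow(23, Rational(1, 2)))), 2)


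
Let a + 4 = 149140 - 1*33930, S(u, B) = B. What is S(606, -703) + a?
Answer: 114503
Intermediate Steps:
a = 115206 (a = -4 + (149140 - 1*33930) = -4 + (149140 - 33930) = -4 + 115210 = 115206)
S(606, -703) + a = -703 + 115206 = 114503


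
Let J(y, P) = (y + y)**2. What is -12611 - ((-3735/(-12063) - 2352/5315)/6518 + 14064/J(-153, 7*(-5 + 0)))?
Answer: -13707807673722255599/1086959355805710 ≈ -12611.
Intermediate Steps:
J(y, P) = 4*y**2 (J(y, P) = (2*y)**2 = 4*y**2)
-12611 - ((-3735/(-12063) - 2352/5315)/6518 + 14064/J(-153, 7*(-5 + 0))) = -12611 - ((-3735/(-12063) - 2352/5315)/6518 + 14064/((4*(-153)**2))) = -12611 - ((-3735*(-1/12063) - 2352*1/5315)*(1/6518) + 14064/((4*23409))) = -12611 - ((1245/4021 - 2352/5315)*(1/6518) + 14064/93636) = -12611 - (-2840217/21371615*1/6518 + 14064*(1/93636)) = -12611 - (-2840217/139300186570 + 1172/7803) = -12611 - 1*163237656446789/1086959355805710 = -12611 - 163237656446789/1086959355805710 = -13707807673722255599/1086959355805710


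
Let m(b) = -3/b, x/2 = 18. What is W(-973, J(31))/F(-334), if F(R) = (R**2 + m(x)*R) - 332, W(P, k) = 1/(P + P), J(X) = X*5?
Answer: -3/649488203 ≈ -4.6190e-9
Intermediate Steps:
x = 36 (x = 2*18 = 36)
J(X) = 5*X
W(P, k) = 1/(2*P)
F(R) = -332 + R**2 - R/12 (F(R) = (R**2 + (-3/36)*R) - 332 = (R**2 + (-3*1/36)*R) - 332 = (R**2 - R/12) - 332 = -332 + R**2 - R/12)
W(-973, J(31))/F(-334) = ((1/2)/(-973))/(-332 + (-334)**2 - 1/12*(-334)) = ((1/2)*(-1/973))/(-332 + 111556 + 167/6) = -1/(1946*667511/6) = -1/1946*6/667511 = -3/649488203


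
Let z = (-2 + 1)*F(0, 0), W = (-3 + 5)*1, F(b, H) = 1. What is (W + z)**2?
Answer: 1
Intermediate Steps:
W = 2 (W = 2*1 = 2)
z = -1 (z = (-2 + 1)*1 = -1*1 = -1)
(W + z)**2 = (2 - 1)**2 = 1**2 = 1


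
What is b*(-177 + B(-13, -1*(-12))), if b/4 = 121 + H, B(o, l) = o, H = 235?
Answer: -270560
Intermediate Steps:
b = 1424 (b = 4*(121 + 235) = 4*356 = 1424)
b*(-177 + B(-13, -1*(-12))) = 1424*(-177 - 13) = 1424*(-190) = -270560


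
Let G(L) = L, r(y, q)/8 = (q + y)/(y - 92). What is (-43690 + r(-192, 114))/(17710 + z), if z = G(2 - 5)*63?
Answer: -3101834/1243991 ≈ -2.4935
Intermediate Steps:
r(y, q) = 8*(q + y)/(-92 + y) (r(y, q) = 8*((q + y)/(y - 92)) = 8*((q + y)/(-92 + y)) = 8*(q + y)/(-92 + y))
z = -189 (z = (2 - 5)*63 = -3*63 = -189)
(-43690 + r(-192, 114))/(17710 + z) = (-43690 + 8*(114 - 192)/(-92 - 192))/(17710 - 189) = (-43690 + 8*(-78)/(-284))/17521 = (-43690 + 8*(-1/284)*(-78))*(1/17521) = (-43690 + 156/71)*(1/17521) = -3101834/71*1/17521 = -3101834/1243991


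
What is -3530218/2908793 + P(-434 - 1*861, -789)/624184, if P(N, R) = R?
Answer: -2205800629789/1815622049912 ≈ -1.2149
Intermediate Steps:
-3530218/2908793 + P(-434 - 1*861, -789)/624184 = -3530218/2908793 - 789/624184 = -2205800629789/1815622049912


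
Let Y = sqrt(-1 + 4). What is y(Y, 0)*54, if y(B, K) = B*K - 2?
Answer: -108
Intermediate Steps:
Y = sqrt(3) ≈ 1.7320
y(B, K) = -2 + B*K
y(Y, 0)*54 = (-2 + sqrt(3)*0)*54 = (-2 + 0)*54 = -2*54 = -108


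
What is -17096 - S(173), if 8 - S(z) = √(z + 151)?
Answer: -17086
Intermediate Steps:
S(z) = 8 - √(151 + z) (S(z) = 8 - √(z + 151) = 8 - √(151 + z))
-17096 - S(173) = -17096 - (8 - √(151 + 173)) = -17096 - (8 - √324) = -17096 - (8 - 1*18) = -17096 - (8 - 18) = -17096 - 1*(-10) = -17096 + 10 = -17086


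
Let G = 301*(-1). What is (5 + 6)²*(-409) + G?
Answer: -49790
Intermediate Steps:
G = -301
(5 + 6)²*(-409) + G = (5 + 6)²*(-409) - 301 = 11²*(-409) - 301 = 121*(-409) - 301 = -49489 - 301 = -49790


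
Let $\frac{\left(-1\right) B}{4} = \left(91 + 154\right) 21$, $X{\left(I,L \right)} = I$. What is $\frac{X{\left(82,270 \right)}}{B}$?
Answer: $- \frac{41}{10290} \approx -0.0039845$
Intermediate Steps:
$B = -20580$ ($B = - 4 \left(91 + 154\right) 21 = - 4 \cdot 245 \cdot 21 = \left(-4\right) 5145 = -20580$)
$\frac{X{\left(82,270 \right)}}{B} = \frac{82}{-20580} = 82 \left(- \frac{1}{20580}\right) = - \frac{41}{10290}$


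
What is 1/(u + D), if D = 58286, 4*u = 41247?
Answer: 4/274391 ≈ 1.4578e-5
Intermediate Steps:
u = 41247/4 (u = (¼)*41247 = 41247/4 ≈ 10312.)
1/(u + D) = 1/(41247/4 + 58286) = 1/(274391/4) = 4/274391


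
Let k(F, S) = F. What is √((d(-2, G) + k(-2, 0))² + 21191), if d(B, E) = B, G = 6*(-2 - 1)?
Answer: √21207 ≈ 145.63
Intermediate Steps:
G = -18 (G = 6*(-3) = -18)
√((d(-2, G) + k(-2, 0))² + 21191) = √((-2 - 2)² + 21191) = √((-4)² + 21191) = √(16 + 21191) = √21207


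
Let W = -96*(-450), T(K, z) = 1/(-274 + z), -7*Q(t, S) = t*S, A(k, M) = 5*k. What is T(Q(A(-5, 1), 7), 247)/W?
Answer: -1/1166400 ≈ -8.5734e-7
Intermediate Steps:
Q(t, S) = -S*t/7 (Q(t, S) = -t*S/7 = -S*t/7)
W = 43200
T(Q(A(-5, 1), 7), 247)/W = 1/((-274 + 247)*43200) = (1/43200)/(-27) = -1/27*1/43200 = -1/1166400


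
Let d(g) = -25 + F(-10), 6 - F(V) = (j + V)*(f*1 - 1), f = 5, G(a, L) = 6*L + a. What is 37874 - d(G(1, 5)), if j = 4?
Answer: 37869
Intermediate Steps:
G(a, L) = a + 6*L
F(V) = -10 - 4*V (F(V) = 6 - (4 + V)*(5*1 - 1) = 6 - (4 + V)*(5 - 1) = 6 - (4 + V)*4 = 6 - (16 + 4*V) = 6 + (-16 - 4*V) = -10 - 4*V)
d(g) = 5 (d(g) = -25 + (-10 - 4*(-10)) = -25 + (-10 + 40) = -25 + 30 = 5)
37874 - d(G(1, 5)) = 37874 - 1*5 = 37874 - 5 = 37869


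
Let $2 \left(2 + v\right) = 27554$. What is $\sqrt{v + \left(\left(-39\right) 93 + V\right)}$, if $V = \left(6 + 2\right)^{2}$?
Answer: $2 \sqrt{2553} \approx 101.05$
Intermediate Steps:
$v = 13775$ ($v = -2 + \frac{1}{2} \cdot 27554 = -2 + 13777 = 13775$)
$V = 64$ ($V = 8^{2} = 64$)
$\sqrt{v + \left(\left(-39\right) 93 + V\right)} = \sqrt{13775 + \left(\left(-39\right) 93 + 64\right)} = \sqrt{13775 + \left(-3627 + 64\right)} = \sqrt{13775 - 3563} = \sqrt{10212} = 2 \sqrt{2553}$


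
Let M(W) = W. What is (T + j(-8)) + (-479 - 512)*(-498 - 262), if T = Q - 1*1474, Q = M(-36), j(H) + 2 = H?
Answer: 751640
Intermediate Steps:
j(H) = -2 + H
Q = -36
T = -1510 (T = -36 - 1*1474 = -36 - 1474 = -1510)
(T + j(-8)) + (-479 - 512)*(-498 - 262) = (-1510 + (-2 - 8)) + (-479 - 512)*(-498 - 262) = (-1510 - 10) - 991*(-760) = -1520 + 753160 = 751640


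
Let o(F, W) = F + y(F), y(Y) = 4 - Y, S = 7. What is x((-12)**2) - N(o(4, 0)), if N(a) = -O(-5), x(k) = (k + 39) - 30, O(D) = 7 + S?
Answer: 167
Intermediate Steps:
o(F, W) = 4 (o(F, W) = F + (4 - F) = 4)
O(D) = 14 (O(D) = 7 + 7 = 14)
x(k) = 9 + k (x(k) = (39 + k) - 30 = 9 + k)
N(a) = -14 (N(a) = -1*14 = -14)
x((-12)**2) - N(o(4, 0)) = (9 + (-12)**2) - 1*(-14) = (9 + 144) + 14 = 153 + 14 = 167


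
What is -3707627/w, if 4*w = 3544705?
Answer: -14830508/3544705 ≈ -4.1838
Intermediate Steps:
w = 3544705/4 (w = (¼)*3544705 = 3544705/4 ≈ 8.8618e+5)
-3707627/w = -3707627/3544705/4 = -3707627*4/3544705 = -14830508/3544705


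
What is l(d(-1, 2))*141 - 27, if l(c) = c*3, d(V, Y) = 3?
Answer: 1242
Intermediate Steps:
l(c) = 3*c
l(d(-1, 2))*141 - 27 = (3*3)*141 - 27 = 9*141 - 27 = 1269 - 27 = 1242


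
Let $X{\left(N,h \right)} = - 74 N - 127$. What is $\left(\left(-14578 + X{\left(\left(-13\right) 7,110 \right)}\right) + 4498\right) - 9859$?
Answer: $-13332$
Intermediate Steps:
$X{\left(N,h \right)} = -127 - 74 N$
$\left(\left(-14578 + X{\left(\left(-13\right) 7,110 \right)}\right) + 4498\right) - 9859 = \left(\left(-14578 - \left(127 + 74 \left(\left(-13\right) 7\right)\right)\right) + 4498\right) - 9859 = \left(\left(-14578 - -6607\right) + 4498\right) - 9859 = \left(\left(-14578 + \left(-127 + 6734\right)\right) + 4498\right) - 9859 = \left(\left(-14578 + 6607\right) + 4498\right) - 9859 = \left(-7971 + 4498\right) - 9859 = -3473 - 9859 = -13332$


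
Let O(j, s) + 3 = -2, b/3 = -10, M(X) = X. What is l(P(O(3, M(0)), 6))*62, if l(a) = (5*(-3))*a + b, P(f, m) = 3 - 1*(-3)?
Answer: -7440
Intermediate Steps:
b = -30 (b = 3*(-10) = -30)
O(j, s) = -5 (O(j, s) = -3 - 2 = -5)
P(f, m) = 6 (P(f, m) = 3 + 3 = 6)
l(a) = -30 - 15*a (l(a) = (5*(-3))*a - 30 = -15*a - 30 = -30 - 15*a)
l(P(O(3, M(0)), 6))*62 = (-30 - 15*6)*62 = (-30 - 90)*62 = -120*62 = -7440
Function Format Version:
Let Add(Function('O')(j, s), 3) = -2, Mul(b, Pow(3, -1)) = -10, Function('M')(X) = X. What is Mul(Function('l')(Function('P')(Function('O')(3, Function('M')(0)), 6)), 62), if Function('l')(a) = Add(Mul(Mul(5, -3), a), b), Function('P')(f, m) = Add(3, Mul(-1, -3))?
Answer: -7440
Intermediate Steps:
b = -30 (b = Mul(3, -10) = -30)
Function('O')(j, s) = -5 (Function('O')(j, s) = Add(-3, -2) = -5)
Function('P')(f, m) = 6 (Function('P')(f, m) = Add(3, 3) = 6)
Function('l')(a) = Add(-30, Mul(-15, a)) (Function('l')(a) = Add(Mul(Mul(5, -3), a), -30) = Add(Mul(-15, a), -30) = Add(-30, Mul(-15, a)))
Mul(Function('l')(Function('P')(Function('O')(3, Function('M')(0)), 6)), 62) = Mul(Add(-30, Mul(-15, 6)), 62) = Mul(Add(-30, -90), 62) = Mul(-120, 62) = -7440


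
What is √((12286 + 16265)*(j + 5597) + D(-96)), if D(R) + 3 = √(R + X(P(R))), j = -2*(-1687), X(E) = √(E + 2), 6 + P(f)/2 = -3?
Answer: √(256131018 + 2*√(-24 + I)) ≈ 16004.0 + 0.e-4*I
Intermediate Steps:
P(f) = -18 (P(f) = -12 + 2*(-3) = -12 - 6 = -18)
X(E) = √(2 + E)
j = 3374
D(R) = -3 + √(R + 4*I) (D(R) = -3 + √(R + √(2 - 18)) = -3 + √(R + √(-16)) = -3 + √(R + 4*I))
√((12286 + 16265)*(j + 5597) + D(-96)) = √((12286 + 16265)*(3374 + 5597) + (-3 + √(-96 + 4*I))) = √(28551*8971 + (-3 + √(-96 + 4*I))) = √(256131021 + (-3 + √(-96 + 4*I))) = √(256131018 + √(-96 + 4*I))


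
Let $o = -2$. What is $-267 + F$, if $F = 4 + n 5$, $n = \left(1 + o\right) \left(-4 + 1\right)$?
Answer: $-248$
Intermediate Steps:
$n = 3$ ($n = \left(1 - 2\right) \left(-4 + 1\right) = \left(-1\right) \left(-3\right) = 3$)
$F = 19$ ($F = 4 + 3 \cdot 5 = 4 + 15 = 19$)
$-267 + F = -267 + 19 = -248$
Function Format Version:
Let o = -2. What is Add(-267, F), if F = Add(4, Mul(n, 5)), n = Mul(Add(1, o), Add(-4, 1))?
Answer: -248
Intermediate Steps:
n = 3 (n = Mul(Add(1, -2), Add(-4, 1)) = Mul(-1, -3) = 3)
F = 19 (F = Add(4, Mul(3, 5)) = Add(4, 15) = 19)
Add(-267, F) = Add(-267, 19) = -248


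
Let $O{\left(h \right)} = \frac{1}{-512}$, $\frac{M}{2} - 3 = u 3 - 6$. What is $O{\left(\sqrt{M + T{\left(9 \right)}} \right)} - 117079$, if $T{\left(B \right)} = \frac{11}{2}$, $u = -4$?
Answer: $- \frac{59944449}{512} \approx -1.1708 \cdot 10^{5}$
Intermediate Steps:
$T{\left(B \right)} = \frac{11}{2}$ ($T{\left(B \right)} = 11 \cdot \frac{1}{2} = \frac{11}{2}$)
$M = -30$ ($M = 6 + 2 \left(\left(-4\right) 3 - 6\right) = 6 + 2 \left(-12 - 6\right) = 6 + 2 \left(-18\right) = 6 - 36 = -30$)
$O{\left(h \right)} = - \frac{1}{512}$
$O{\left(\sqrt{M + T{\left(9 \right)}} \right)} - 117079 = - \frac{1}{512} - 117079 = - \frac{59944449}{512}$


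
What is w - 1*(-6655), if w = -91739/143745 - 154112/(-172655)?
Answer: 4719201525172/709094085 ≈ 6655.3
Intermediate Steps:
w = 180389497/709094085 (w = -91739*1/143745 - 154112*(-1/172655) = -91739/143745 + 22016/24665 = 180389497/709094085 ≈ 0.25439)
w - 1*(-6655) = 180389497/709094085 - 1*(-6655) = 180389497/709094085 + 6655 = 4719201525172/709094085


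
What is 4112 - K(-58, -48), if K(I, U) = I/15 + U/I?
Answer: 1790042/435 ≈ 4115.0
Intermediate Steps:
K(I, U) = I/15 + U/I (K(I, U) = I*(1/15) + U/I = I/15 + U/I)
4112 - K(-58, -48) = 4112 - ((1/15)*(-58) - 48/(-58)) = 4112 - (-58/15 - 48*(-1/58)) = 4112 - (-58/15 + 24/29) = 4112 - 1*(-1322/435) = 4112 + 1322/435 = 1790042/435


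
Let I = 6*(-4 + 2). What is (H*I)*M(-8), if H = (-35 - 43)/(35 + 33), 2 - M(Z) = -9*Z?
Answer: -16380/17 ≈ -963.53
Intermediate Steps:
I = -12 (I = 6*(-2) = -12)
M(Z) = 2 + 9*Z (M(Z) = 2 - (-9)*Z = 2 + 9*Z)
H = -39/34 (H = -78/68 = -78*1/68 = -39/34 ≈ -1.1471)
(H*I)*M(-8) = (-39/34*(-12))*(2 + 9*(-8)) = 234*(2 - 72)/17 = (234/17)*(-70) = -16380/17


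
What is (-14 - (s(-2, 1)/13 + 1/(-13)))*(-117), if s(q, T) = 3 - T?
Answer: 1647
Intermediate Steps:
(-14 - (s(-2, 1)/13 + 1/(-13)))*(-117) = (-14 - ((3 - 1*1)/13 + 1/(-13)))*(-117) = (-14 - ((3 - 1)*(1/13) + 1*(-1/13)))*(-117) = (-14 - (2*(1/13) - 1/13))*(-117) = (-14 - (2/13 - 1/13))*(-117) = (-14 - 1*1/13)*(-117) = (-14 - 1/13)*(-117) = -183/13*(-117) = 1647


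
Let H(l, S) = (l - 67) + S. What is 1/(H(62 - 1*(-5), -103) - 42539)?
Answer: -1/42642 ≈ -2.3451e-5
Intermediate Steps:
H(l, S) = -67 + S + l (H(l, S) = (-67 + l) + S = -67 + S + l)
1/(H(62 - 1*(-5), -103) - 42539) = 1/((-67 - 103 + (62 - 1*(-5))) - 42539) = 1/((-67 - 103 + (62 + 5)) - 42539) = 1/((-67 - 103 + 67) - 42539) = 1/(-103 - 42539) = 1/(-42642) = -1/42642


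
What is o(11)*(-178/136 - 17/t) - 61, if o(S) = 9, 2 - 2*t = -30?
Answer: -22397/272 ≈ -82.342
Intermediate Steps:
t = 16 (t = 1 - ½*(-30) = 1 + 15 = 16)
o(11)*(-178/136 - 17/t) - 61 = 9*(-178/136 - 17/16) - 61 = 9*(-178*1/136 - 17*1/16) - 61 = 9*(-89/68 - 17/16) - 61 = 9*(-645/272) - 61 = -5805/272 - 61 = -22397/272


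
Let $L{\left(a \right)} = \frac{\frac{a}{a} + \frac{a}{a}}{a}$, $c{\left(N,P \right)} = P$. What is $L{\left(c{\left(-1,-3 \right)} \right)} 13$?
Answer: $- \frac{26}{3} \approx -8.6667$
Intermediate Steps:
$L{\left(a \right)} = \frac{2}{a}$ ($L{\left(a \right)} = \frac{1 + 1}{a} = \frac{2}{a}$)
$L{\left(c{\left(-1,-3 \right)} \right)} 13 = \frac{2}{-3} \cdot 13 = 2 \left(- \frac{1}{3}\right) 13 = \left(- \frac{2}{3}\right) 13 = - \frac{26}{3}$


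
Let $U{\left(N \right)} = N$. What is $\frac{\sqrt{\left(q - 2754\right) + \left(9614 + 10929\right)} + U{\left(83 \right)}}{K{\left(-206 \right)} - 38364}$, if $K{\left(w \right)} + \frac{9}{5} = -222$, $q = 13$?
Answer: $- \frac{415}{192939} - \frac{5 \sqrt{1978}}{64313} \approx -0.0056086$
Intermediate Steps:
$K{\left(w \right)} = - \frac{1119}{5}$ ($K{\left(w \right)} = - \frac{9}{5} - 222 = - \frac{1119}{5}$)
$\frac{\sqrt{\left(q - 2754\right) + \left(9614 + 10929\right)} + U{\left(83 \right)}}{K{\left(-206 \right)} - 38364} = \frac{\sqrt{\left(13 - 2754\right) + \left(9614 + 10929\right)} + 83}{- \frac{1119}{5} - 38364} = \frac{\sqrt{\left(13 - 2754\right) + 20543} + 83}{- \frac{192939}{5}} = \left(\sqrt{-2741 + 20543} + 83\right) \left(- \frac{5}{192939}\right) = \left(\sqrt{17802} + 83\right) \left(- \frac{5}{192939}\right) = \left(3 \sqrt{1978} + 83\right) \left(- \frac{5}{192939}\right) = \left(83 + 3 \sqrt{1978}\right) \left(- \frac{5}{192939}\right) = - \frac{415}{192939} - \frac{5 \sqrt{1978}}{64313}$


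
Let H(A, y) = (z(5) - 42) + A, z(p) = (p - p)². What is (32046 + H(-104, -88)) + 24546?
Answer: 56446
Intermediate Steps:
z(p) = 0 (z(p) = 0² = 0)
H(A, y) = -42 + A (H(A, y) = (0 - 42) + A = -42 + A)
(32046 + H(-104, -88)) + 24546 = (32046 + (-42 - 104)) + 24546 = (32046 - 146) + 24546 = 31900 + 24546 = 56446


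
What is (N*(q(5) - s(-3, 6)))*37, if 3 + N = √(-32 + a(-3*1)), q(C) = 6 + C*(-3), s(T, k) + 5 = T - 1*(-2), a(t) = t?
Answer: 333 - 111*I*√35 ≈ 333.0 - 656.68*I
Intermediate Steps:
s(T, k) = -3 + T (s(T, k) = -5 + (T - 1*(-2)) = -5 + (T + 2) = -5 + (2 + T) = -3 + T)
q(C) = 6 - 3*C
N = -3 + I*√35 (N = -3 + √(-32 - 3*1) = -3 + √(-32 - 3) = -3 + √(-35) = -3 + I*√35 ≈ -3.0 + 5.9161*I)
(N*(q(5) - s(-3, 6)))*37 = ((-3 + I*√35)*((6 - 3*5) - (-3 - 3)))*37 = ((-3 + I*√35)*((6 - 15) - 1*(-6)))*37 = ((-3 + I*√35)*(-9 + 6))*37 = ((-3 + I*√35)*(-3))*37 = (9 - 3*I*√35)*37 = 333 - 111*I*√35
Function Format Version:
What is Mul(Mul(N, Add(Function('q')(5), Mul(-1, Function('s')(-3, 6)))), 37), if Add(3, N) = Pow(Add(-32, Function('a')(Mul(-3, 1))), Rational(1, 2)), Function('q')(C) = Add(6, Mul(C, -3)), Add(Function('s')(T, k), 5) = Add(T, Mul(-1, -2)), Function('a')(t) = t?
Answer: Add(333, Mul(-111, I, Pow(35, Rational(1, 2)))) ≈ Add(333.00, Mul(-656.68, I))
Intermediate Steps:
Function('s')(T, k) = Add(-3, T) (Function('s')(T, k) = Add(-5, Add(T, Mul(-1, -2))) = Add(-5, Add(T, 2)) = Add(-5, Add(2, T)) = Add(-3, T))
Function('q')(C) = Add(6, Mul(-3, C))
N = Add(-3, Mul(I, Pow(35, Rational(1, 2)))) (N = Add(-3, Pow(Add(-32, Mul(-3, 1)), Rational(1, 2))) = Add(-3, Pow(Add(-32, -3), Rational(1, 2))) = Add(-3, Pow(-35, Rational(1, 2))) = Add(-3, Mul(I, Pow(35, Rational(1, 2)))) ≈ Add(-3.0000, Mul(5.9161, I)))
Mul(Mul(N, Add(Function('q')(5), Mul(-1, Function('s')(-3, 6)))), 37) = Mul(Mul(Add(-3, Mul(I, Pow(35, Rational(1, 2)))), Add(Add(6, Mul(-3, 5)), Mul(-1, Add(-3, -3)))), 37) = Mul(Mul(Add(-3, Mul(I, Pow(35, Rational(1, 2)))), Add(Add(6, -15), Mul(-1, -6))), 37) = Mul(Mul(Add(-3, Mul(I, Pow(35, Rational(1, 2)))), Add(-9, 6)), 37) = Mul(Mul(Add(-3, Mul(I, Pow(35, Rational(1, 2)))), -3), 37) = Mul(Add(9, Mul(-3, I, Pow(35, Rational(1, 2)))), 37) = Add(333, Mul(-111, I, Pow(35, Rational(1, 2))))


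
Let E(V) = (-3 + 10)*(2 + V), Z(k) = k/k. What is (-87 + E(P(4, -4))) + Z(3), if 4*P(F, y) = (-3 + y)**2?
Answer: 55/4 ≈ 13.750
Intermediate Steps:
Z(k) = 1
P(F, y) = (-3 + y)**2/4
E(V) = 14 + 7*V (E(V) = 7*(2 + V) = 14 + 7*V)
(-87 + E(P(4, -4))) + Z(3) = (-87 + (14 + 7*((-3 - 4)**2/4))) + 1 = (-87 + (14 + 7*((1/4)*(-7)**2))) + 1 = (-87 + (14 + 7*((1/4)*49))) + 1 = (-87 + (14 + 7*(49/4))) + 1 = (-87 + (14 + 343/4)) + 1 = (-87 + 399/4) + 1 = 51/4 + 1 = 55/4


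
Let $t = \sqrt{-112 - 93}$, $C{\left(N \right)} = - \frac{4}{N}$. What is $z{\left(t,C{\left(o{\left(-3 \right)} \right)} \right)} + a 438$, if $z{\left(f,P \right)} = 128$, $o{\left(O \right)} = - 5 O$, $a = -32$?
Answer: $-13888$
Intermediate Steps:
$t = i \sqrt{205}$ ($t = \sqrt{-205} = i \sqrt{205} \approx 14.318 i$)
$z{\left(t,C{\left(o{\left(-3 \right)} \right)} \right)} + a 438 = 128 - 14016 = -13888$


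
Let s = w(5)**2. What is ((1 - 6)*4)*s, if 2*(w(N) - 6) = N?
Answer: -1445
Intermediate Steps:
w(N) = 6 + N/2
s = 289/4 (s = (6 + (1/2)*5)**2 = (6 + 5/2)**2 = (17/2)**2 = 289/4 ≈ 72.250)
((1 - 6)*4)*s = ((1 - 6)*4)*(289/4) = -5*4*(289/4) = -20*289/4 = -1445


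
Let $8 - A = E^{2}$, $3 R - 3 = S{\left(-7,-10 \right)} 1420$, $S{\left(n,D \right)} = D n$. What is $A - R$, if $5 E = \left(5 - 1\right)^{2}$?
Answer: $- \frac{2485243}{75} \approx -33137.0$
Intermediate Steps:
$E = \frac{16}{5}$ ($E = \frac{\left(5 - 1\right)^{2}}{5} = \frac{4^{2}}{5} = \frac{1}{5} \cdot 16 = \frac{16}{5} \approx 3.2$)
$R = \frac{99403}{3}$ ($R = 1 + \frac{\left(-10\right) \left(-7\right) 1420}{3} = 1 + \frac{70 \cdot 1420}{3} = 1 + \frac{1}{3} \cdot 99400 = 1 + \frac{99400}{3} = \frac{99403}{3} \approx 33134.0$)
$A = - \frac{56}{25}$ ($A = 8 - \left(\frac{16}{5}\right)^{2} = 8 - \frac{256}{25} = - \frac{56}{25} \approx -2.24$)
$A - R = - \frac{56}{25} - \frac{99403}{3} = - \frac{2485243}{75}$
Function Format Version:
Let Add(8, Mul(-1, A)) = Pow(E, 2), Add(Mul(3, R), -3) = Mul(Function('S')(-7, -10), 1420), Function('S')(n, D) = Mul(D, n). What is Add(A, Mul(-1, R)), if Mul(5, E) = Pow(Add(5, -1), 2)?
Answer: Rational(-2485243, 75) ≈ -33137.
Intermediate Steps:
E = Rational(16, 5) (E = Mul(Rational(1, 5), Pow(Add(5, -1), 2)) = Mul(Rational(1, 5), Pow(4, 2)) = Mul(Rational(1, 5), 16) = Rational(16, 5) ≈ 3.2000)
R = Rational(99403, 3) (R = Add(1, Mul(Rational(1, 3), Mul(Mul(-10, -7), 1420))) = Add(1, Mul(Rational(1, 3), Mul(70, 1420))) = Add(1, Mul(Rational(1, 3), 99400)) = Add(1, Rational(99400, 3)) = Rational(99403, 3) ≈ 33134.)
A = Rational(-56, 25) (A = Add(8, Mul(-1, Pow(Rational(16, 5), 2))) = Add(8, Mul(-1, Rational(256, 25))) = Add(8, Rational(-256, 25)) = Rational(-56, 25) ≈ -2.2400)
Add(A, Mul(-1, R)) = Add(Rational(-56, 25), Mul(-1, Rational(99403, 3))) = Add(Rational(-56, 25), Rational(-99403, 3)) = Rational(-2485243, 75)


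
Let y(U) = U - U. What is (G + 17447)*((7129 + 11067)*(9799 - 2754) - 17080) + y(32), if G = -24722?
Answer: -932463958500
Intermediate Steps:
y(U) = 0
(G + 17447)*((7129 + 11067)*(9799 - 2754) - 17080) + y(32) = (-24722 + 17447)*((7129 + 11067)*(9799 - 2754) - 17080) + 0 = -7275*(18196*7045 - 17080) + 0 = -7275*(128190820 - 17080) + 0 = -7275*128173740 + 0 = -932463958500 + 0 = -932463958500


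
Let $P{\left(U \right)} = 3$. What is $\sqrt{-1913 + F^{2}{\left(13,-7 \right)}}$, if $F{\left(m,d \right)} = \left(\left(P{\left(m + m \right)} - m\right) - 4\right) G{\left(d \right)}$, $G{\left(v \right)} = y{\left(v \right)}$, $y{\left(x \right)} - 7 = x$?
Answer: $i \sqrt{1913} \approx 43.738 i$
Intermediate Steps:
$y{\left(x \right)} = 7 + x$
$G{\left(v \right)} = 7 + v$
$F{\left(m,d \right)} = \left(-1 - m\right) \left(7 + d\right)$ ($F{\left(m,d \right)} = \left(\left(3 - m\right) - 4\right) \left(7 + d\right) = \left(-1 - m\right) \left(7 + d\right)$)
$\sqrt{-1913 + F^{2}{\left(13,-7 \right)}} = \sqrt{-1913 + \left(- \left(1 + 13\right) \left(7 - 7\right)\right)^{2}} = \sqrt{-1913 + \left(\left(-1\right) 14 \cdot 0\right)^{2}} = \sqrt{-1913 + 0^{2}} = \sqrt{-1913 + 0} = \sqrt{-1913} = i \sqrt{1913}$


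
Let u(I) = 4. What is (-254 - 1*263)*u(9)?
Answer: -2068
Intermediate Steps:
(-254 - 1*263)*u(9) = (-254 - 1*263)*4 = (-254 - 263)*4 = -517*4 = -2068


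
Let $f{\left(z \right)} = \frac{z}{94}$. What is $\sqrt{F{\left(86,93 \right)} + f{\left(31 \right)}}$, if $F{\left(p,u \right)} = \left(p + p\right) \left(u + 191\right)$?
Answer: $\frac{\sqrt{431623842}}{94} \approx 221.02$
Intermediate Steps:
$f{\left(z \right)} = \frac{z}{94}$ ($f{\left(z \right)} = z \frac{1}{94} = \frac{z}{94}$)
$F{\left(p,u \right)} = 2 p \left(191 + u\right)$
$\sqrt{F{\left(86,93 \right)} + f{\left(31 \right)}} = \sqrt{2 \cdot 86 \left(191 + 93\right) + \frac{1}{94} \cdot 31} = \sqrt{2 \cdot 86 \cdot 284 + \frac{31}{94}} = \sqrt{48848 + \frac{31}{94}} = \sqrt{\frac{4591743}{94}} = \frac{\sqrt{431623842}}{94}$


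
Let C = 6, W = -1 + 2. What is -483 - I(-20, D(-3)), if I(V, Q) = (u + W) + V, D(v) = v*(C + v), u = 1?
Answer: -465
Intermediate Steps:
W = 1
D(v) = v*(6 + v)
I(V, Q) = 2 + V (I(V, Q) = (1 + 1) + V = 2 + V)
-483 - I(-20, D(-3)) = -483 - (2 - 20) = -483 - 1*(-18) = -483 + 18 = -465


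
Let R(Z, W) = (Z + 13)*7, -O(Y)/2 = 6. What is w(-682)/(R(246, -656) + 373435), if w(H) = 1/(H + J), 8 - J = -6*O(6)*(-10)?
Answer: 1/17261408 ≈ 5.7933e-8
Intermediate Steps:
O(Y) = -12 (O(Y) = -2*6 = -12)
R(Z, W) = 91 + 7*Z (R(Z, W) = (13 + Z)*7 = 91 + 7*Z)
J = 728 (J = 8 - (-6*(-12))*(-10) = 8 - 72*(-10) = 8 - 1*(-720) = 8 + 720 = 728)
w(H) = 1/(728 + H) (w(H) = 1/(H + 728) = 1/(728 + H))
w(-682)/(R(246, -656) + 373435) = 1/((728 - 682)*((91 + 7*246) + 373435)) = 1/(46*((91 + 1722) + 373435)) = 1/(46*(1813 + 373435)) = (1/46)/375248 = (1/46)*(1/375248) = 1/17261408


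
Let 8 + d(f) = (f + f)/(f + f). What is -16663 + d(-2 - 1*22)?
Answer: -16670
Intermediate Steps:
d(f) = -7 (d(f) = -8 + (f + f)/(f + f) = -8 + (2*f)/((2*f)) = -8 + (2*f)*(1/(2*f)) = -8 + 1 = -7)
-16663 + d(-2 - 1*22) = -16663 - 7 = -16670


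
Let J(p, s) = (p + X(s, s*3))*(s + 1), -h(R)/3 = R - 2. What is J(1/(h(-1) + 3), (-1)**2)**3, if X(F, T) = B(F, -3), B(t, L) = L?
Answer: -42875/216 ≈ -198.50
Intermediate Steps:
h(R) = 6 - 3*R (h(R) = -3*(R - 2) = -3*(-2 + R) = 6 - 3*R)
X(F, T) = -3
J(p, s) = (1 + s)*(-3 + p) (J(p, s) = (p - 3)*(s + 1) = (-3 + p)*(1 + s) = (1 + s)*(-3 + p))
J(1/(h(-1) + 3), (-1)**2)**3 = (-3 + 1/((6 - 3*(-1)) + 3) - 3*(-1)**2 + (-1)**2/((6 - 3*(-1)) + 3))**3 = (-3 + 1/((6 + 3) + 3) - 3*1 + 1/((6 + 3) + 3))**3 = (-3 + 1/(9 + 3) - 3 + 1/(9 + 3))**3 = (-3 + 1/12 - 3 + 1/12)**3 = (-35/6)**3 = -42875/216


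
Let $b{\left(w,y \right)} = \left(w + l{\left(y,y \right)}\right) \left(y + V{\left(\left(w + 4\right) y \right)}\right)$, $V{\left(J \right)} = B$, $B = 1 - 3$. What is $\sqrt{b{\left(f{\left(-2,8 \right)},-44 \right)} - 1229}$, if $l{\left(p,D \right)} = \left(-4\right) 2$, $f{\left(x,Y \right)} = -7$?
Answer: $7 i \sqrt{11} \approx 23.216 i$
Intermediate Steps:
$B = -2$ ($B = 1 - 3 = -2$)
$l{\left(p,D \right)} = -8$
$V{\left(J \right)} = -2$
$b{\left(w,y \right)} = \left(-8 + w\right) \left(-2 + y\right)$ ($b{\left(w,y \right)} = \left(w - 8\right) \left(y - 2\right) = \left(-8 + w\right) \left(-2 + y\right)$)
$\sqrt{b{\left(f{\left(-2,8 \right)},-44 \right)} - 1229} = \sqrt{\left(16 - -352 - -14 - -308\right) - 1229} = \sqrt{\left(16 + 352 + 14 + 308\right) - 1229} = \sqrt{690 - 1229} = \sqrt{-539} = 7 i \sqrt{11}$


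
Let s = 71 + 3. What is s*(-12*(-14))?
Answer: 12432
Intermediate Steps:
s = 74
s*(-12*(-14)) = 74*(-12*(-14)) = 74*(-4*(-42)) = 74*168 = 12432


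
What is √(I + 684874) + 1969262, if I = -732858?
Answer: 1969262 + 4*I*√2999 ≈ 1.9693e+6 + 219.05*I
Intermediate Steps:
√(I + 684874) + 1969262 = √(-732858 + 684874) + 1969262 = √(-47984) + 1969262 = 4*I*√2999 + 1969262 = 1969262 + 4*I*√2999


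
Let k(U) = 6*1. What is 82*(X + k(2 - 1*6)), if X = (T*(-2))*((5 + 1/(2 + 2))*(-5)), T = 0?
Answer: 492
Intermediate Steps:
k(U) = 6
X = 0 (X = (0*(-2))*((5 + 1/(2 + 2))*(-5)) = 0*((5 + 1/4)*(-5)) = 0*((5 + ¼)*(-5)) = 0*((21/4)*(-5)) = 0*(-105/4) = 0)
82*(X + k(2 - 1*6)) = 82*(0 + 6) = 82*6 = 492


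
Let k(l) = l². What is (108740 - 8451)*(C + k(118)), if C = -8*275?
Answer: 1175788236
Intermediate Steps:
C = -2200
(108740 - 8451)*(C + k(118)) = (108740 - 8451)*(-2200 + 118²) = 100289*(-2200 + 13924) = 100289*11724 = 1175788236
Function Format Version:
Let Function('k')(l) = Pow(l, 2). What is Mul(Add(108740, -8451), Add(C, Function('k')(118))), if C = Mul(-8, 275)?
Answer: 1175788236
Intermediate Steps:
C = -2200
Mul(Add(108740, -8451), Add(C, Function('k')(118))) = Mul(Add(108740, -8451), Add(-2200, Pow(118, 2))) = Mul(100289, Add(-2200, 13924)) = Mul(100289, 11724) = 1175788236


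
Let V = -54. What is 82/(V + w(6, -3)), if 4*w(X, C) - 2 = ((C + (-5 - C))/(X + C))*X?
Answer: -41/28 ≈ -1.4643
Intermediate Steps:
w(X, C) = 1/2 - 5*X/(4*(C + X)) (w(X, C) = 1/2 + (((C + (-5 - C))/(X + C))*X)/4 = 1/2 + ((-5/(C + X))*X)/4 = 1/2 + (-5*X/(C + X))/4 = 1/2 - 5*X/(4*(C + X)))
82/(V + w(6, -3)) = 82/(-54 + ((1/2)*(-3) - 3/4*6)/(-3 + 6)) = 82/(-54 + (-3/2 - 9/2)/3) = 82/(-54 + (1/3)*(-6)) = 82/(-54 - 2) = 82/(-56) = 82*(-1/56) = -41/28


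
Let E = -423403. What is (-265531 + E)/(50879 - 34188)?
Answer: -688934/16691 ≈ -41.276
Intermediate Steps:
(-265531 + E)/(50879 - 34188) = (-265531 - 423403)/(50879 - 34188) = -688934/16691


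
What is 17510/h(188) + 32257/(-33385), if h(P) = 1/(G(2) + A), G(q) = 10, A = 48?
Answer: 33905106043/33385 ≈ 1.0156e+6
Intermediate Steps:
h(P) = 1/58 (h(P) = 1/(10 + 48) = 1/58)
17510/h(188) + 32257/(-33385) = 17510/(1/58) + 32257/(-33385) = 17510*58 + 32257*(-1/33385) = 1015580 - 32257/33385 = 33905106043/33385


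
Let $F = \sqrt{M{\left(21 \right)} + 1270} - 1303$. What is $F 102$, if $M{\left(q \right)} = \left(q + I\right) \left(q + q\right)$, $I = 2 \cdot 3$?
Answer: $-132906 + 204 \sqrt{601} \approx -1.279 \cdot 10^{5}$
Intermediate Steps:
$I = 6$
$M{\left(q \right)} = 2 q \left(6 + q\right)$ ($M{\left(q \right)} = \left(q + 6\right) \left(q + q\right) = \left(6 + q\right) 2 q = 2 q \left(6 + q\right)$)
$F = -1303 + 2 \sqrt{601}$ ($F = \sqrt{2 \cdot 21 \left(6 + 21\right) + 1270} - 1303 = \sqrt{2 \cdot 21 \cdot 27 + 1270} - 1303 = \sqrt{1134 + 1270} - 1303 = \sqrt{2404} - 1303 = 2 \sqrt{601} - 1303 = -1303 + 2 \sqrt{601} \approx -1254.0$)
$F 102 = \left(-1303 + 2 \sqrt{601}\right) 102 = -132906 + 204 \sqrt{601}$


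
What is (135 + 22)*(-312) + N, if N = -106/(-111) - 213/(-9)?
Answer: -1811497/37 ≈ -48959.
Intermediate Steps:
N = 911/37 (N = -106*(-1/111) - 213*(-1/9) = 106/111 + 71/3 = 911/37 ≈ 24.622)
(135 + 22)*(-312) + N = (135 + 22)*(-312) + 911/37 = 157*(-312) + 911/37 = -48984 + 911/37 = -1811497/37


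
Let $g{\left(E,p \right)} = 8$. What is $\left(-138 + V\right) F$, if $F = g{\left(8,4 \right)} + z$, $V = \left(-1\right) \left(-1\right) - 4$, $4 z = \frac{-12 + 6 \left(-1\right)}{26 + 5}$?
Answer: $- \frac{68667}{62} \approx -1107.5$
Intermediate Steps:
$z = - \frac{9}{62}$ ($z = \frac{\left(-12 + 6 \left(-1\right)\right) \frac{1}{26 + 5}}{4} = \frac{\left(-12 - 6\right) \frac{1}{31}}{4} = \frac{\left(-18\right) \frac{1}{31}}{4} = \frac{1}{4} \left(- \frac{18}{31}\right) = - \frac{9}{62} \approx -0.14516$)
$V = -3$ ($V = 1 - 4 = -3$)
$F = \frac{487}{62}$ ($F = 8 - \frac{9}{62} = \frac{487}{62} \approx 7.8548$)
$\left(-138 + V\right) F = \left(-138 - 3\right) \frac{487}{62} = \left(-141\right) \frac{487}{62} = - \frac{68667}{62}$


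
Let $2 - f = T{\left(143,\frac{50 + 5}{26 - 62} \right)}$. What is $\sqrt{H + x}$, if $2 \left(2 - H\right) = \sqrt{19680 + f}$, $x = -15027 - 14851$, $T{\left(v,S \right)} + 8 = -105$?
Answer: $\frac{\sqrt{-119504 - 2 \sqrt{19795}}}{2} \approx 173.05 i$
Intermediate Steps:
$T{\left(v,S \right)} = -113$ ($T{\left(v,S \right)} = -8 - 105 = -113$)
$x = -29878$
$f = 115$ ($f = 2 - -113 = 2 + 113 = 115$)
$H = 2 - \frac{\sqrt{19795}}{2}$ ($H = 2 - \frac{\sqrt{19680 + 115}}{2} = 2 - \frac{\sqrt{19795}}{2} \approx -68.347$)
$\sqrt{H + x} = \sqrt{\left(2 - \frac{\sqrt{19795}}{2}\right) - 29878} = \sqrt{-29876 - \frac{\sqrt{19795}}{2}}$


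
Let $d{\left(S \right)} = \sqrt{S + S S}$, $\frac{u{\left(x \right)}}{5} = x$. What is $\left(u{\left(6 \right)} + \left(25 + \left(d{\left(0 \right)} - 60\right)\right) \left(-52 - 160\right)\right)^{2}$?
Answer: $55502500$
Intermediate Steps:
$u{\left(x \right)} = 5 x$
$d{\left(S \right)} = \sqrt{S + S^{2}}$
$\left(u{\left(6 \right)} + \left(25 + \left(d{\left(0 \right)} - 60\right)\right) \left(-52 - 160\right)\right)^{2} = \left(5 \cdot 6 + \left(25 - \left(60 - \sqrt{0 \left(1 + 0\right)}\right)\right) \left(-52 - 160\right)\right)^{2} = \left(30 + \left(25 - \left(60 - \sqrt{0 \cdot 1}\right)\right) \left(-212\right)\right)^{2} = \left(30 + \left(25 - \left(60 - \sqrt{0}\right)\right) \left(-212\right)\right)^{2} = \left(30 + \left(25 + \left(0 - 60\right)\right) \left(-212\right)\right)^{2} = \left(30 + \left(25 - 60\right) \left(-212\right)\right)^{2} = \left(30 - -7420\right)^{2} = \left(30 + 7420\right)^{2} = 7450^{2} = 55502500$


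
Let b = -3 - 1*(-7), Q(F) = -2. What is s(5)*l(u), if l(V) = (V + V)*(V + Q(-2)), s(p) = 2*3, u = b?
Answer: 96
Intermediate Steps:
b = 4 (b = -3 + 7 = 4)
u = 4
s(p) = 6
l(V) = 2*V*(-2 + V) (l(V) = (V + V)*(V - 2) = (2*V)*(-2 + V) = 2*V*(-2 + V))
s(5)*l(u) = 6*(2*4*(-2 + 4)) = 6*(2*4*2) = 6*16 = 96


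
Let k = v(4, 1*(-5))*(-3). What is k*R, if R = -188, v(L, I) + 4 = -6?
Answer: -5640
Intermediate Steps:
v(L, I) = -10 (v(L, I) = -4 - 6 = -10)
k = 30 (k = -10*(-3) = 30)
k*R = 30*(-188) = -5640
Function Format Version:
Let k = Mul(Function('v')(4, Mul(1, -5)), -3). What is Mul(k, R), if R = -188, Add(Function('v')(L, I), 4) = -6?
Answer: -5640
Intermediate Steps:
Function('v')(L, I) = -10 (Function('v')(L, I) = Add(-4, -6) = -10)
k = 30 (k = Mul(-10, -3) = 30)
Mul(k, R) = Mul(30, -188) = -5640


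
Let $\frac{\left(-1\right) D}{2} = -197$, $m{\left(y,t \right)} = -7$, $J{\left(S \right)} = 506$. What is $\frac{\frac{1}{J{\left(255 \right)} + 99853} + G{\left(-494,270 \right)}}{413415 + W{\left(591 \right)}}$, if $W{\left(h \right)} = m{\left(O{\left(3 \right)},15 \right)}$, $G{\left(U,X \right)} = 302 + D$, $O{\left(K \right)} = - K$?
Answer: $\frac{69849865}{41489213472} \approx 0.0016836$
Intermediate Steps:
$D = 394$ ($D = \left(-2\right) \left(-197\right) = 394$)
$G{\left(U,X \right)} = 696$ ($G{\left(U,X \right)} = 302 + 394 = 696$)
$W{\left(h \right)} = -7$
$\frac{\frac{1}{J{\left(255 \right)} + 99853} + G{\left(-494,270 \right)}}{413415 + W{\left(591 \right)}} = \frac{\frac{1}{506 + 99853} + 696}{413415 - 7} = \frac{\frac{1}{100359} + 696}{413408} = \left(\frac{1}{100359} + 696\right) \frac{1}{413408} = \frac{69849865}{100359} \cdot \frac{1}{413408} = \frac{69849865}{41489213472}$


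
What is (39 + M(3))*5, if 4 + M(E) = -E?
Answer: 160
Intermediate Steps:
M(E) = -4 - E
(39 + M(3))*5 = (39 + (-4 - 1*3))*5 = (39 + (-4 - 3))*5 = (39 - 7)*5 = 32*5 = 160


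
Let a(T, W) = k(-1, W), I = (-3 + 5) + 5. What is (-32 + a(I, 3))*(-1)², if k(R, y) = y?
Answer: -29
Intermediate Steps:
I = 7 (I = 2 + 5 = 7)
a(T, W) = W
(-32 + a(I, 3))*(-1)² = (-32 + 3)*(-1)² = -29*1 = -29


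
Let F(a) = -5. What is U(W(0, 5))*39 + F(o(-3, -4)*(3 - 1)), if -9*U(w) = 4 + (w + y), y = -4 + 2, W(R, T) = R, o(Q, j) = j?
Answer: -41/3 ≈ -13.667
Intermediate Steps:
y = -2
U(w) = -2/9 - w/9 (U(w) = -(4 + (w - 2))/9 = -(4 + (-2 + w))/9 = -(2 + w)/9 = -2/9 - w/9)
U(W(0, 5))*39 + F(o(-3, -4)*(3 - 1)) = (-2/9 - 1/9*0)*39 - 5 = (-2/9 + 0)*39 - 5 = -2/9*39 - 5 = -26/3 - 5 = -41/3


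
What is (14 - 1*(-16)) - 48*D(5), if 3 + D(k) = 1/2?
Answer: 150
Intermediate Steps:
D(k) = -5/2 (D(k) = -3 + 1/2 = -5/2)
(14 - 1*(-16)) - 48*D(5) = (14 - 1*(-16)) - 48*(-5/2) = (14 + 16) + 120 = 30 + 120 = 150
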